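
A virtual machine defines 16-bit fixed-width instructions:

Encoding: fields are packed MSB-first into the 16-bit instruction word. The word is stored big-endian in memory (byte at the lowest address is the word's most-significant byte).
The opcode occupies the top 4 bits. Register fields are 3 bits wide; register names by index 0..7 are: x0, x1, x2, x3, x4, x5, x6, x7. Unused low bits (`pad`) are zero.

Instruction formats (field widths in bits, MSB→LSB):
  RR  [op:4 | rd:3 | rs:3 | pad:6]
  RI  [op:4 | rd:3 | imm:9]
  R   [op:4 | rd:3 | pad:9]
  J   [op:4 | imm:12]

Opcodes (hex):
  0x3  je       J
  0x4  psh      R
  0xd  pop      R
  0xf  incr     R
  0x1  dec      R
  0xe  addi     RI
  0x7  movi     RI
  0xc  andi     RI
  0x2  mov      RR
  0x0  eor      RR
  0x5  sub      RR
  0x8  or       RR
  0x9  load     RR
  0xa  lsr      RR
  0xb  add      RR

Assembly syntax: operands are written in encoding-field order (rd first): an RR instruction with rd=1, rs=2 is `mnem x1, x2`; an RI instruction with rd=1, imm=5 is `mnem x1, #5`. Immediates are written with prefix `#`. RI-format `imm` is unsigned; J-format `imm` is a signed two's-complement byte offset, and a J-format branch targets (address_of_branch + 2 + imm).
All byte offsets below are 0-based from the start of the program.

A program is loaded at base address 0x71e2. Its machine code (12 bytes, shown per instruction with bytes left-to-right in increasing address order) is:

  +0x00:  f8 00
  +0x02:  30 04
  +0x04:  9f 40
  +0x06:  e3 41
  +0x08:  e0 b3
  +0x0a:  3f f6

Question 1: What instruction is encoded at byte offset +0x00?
incr x4

[00] f8 00 → 0xf800
  op=0xf800>>12=0xf ⇒ incr (R)
  [11:9] rd=4 = x4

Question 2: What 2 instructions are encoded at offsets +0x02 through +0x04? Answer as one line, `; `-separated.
off 0x02: read 30 04 as big → 0x3004
  op=0x3004>>12=0x3 ⇒ je (J)
  [11:0] imm=4 = #4
off 0x04: read 9f 40 as big → 0x9f40
  op=0x9f40>>12=0x9 ⇒ load (RR)
  [11:9] rd=7 = x7
  [8:6] rs=5 = x5

je #4; load x7, x5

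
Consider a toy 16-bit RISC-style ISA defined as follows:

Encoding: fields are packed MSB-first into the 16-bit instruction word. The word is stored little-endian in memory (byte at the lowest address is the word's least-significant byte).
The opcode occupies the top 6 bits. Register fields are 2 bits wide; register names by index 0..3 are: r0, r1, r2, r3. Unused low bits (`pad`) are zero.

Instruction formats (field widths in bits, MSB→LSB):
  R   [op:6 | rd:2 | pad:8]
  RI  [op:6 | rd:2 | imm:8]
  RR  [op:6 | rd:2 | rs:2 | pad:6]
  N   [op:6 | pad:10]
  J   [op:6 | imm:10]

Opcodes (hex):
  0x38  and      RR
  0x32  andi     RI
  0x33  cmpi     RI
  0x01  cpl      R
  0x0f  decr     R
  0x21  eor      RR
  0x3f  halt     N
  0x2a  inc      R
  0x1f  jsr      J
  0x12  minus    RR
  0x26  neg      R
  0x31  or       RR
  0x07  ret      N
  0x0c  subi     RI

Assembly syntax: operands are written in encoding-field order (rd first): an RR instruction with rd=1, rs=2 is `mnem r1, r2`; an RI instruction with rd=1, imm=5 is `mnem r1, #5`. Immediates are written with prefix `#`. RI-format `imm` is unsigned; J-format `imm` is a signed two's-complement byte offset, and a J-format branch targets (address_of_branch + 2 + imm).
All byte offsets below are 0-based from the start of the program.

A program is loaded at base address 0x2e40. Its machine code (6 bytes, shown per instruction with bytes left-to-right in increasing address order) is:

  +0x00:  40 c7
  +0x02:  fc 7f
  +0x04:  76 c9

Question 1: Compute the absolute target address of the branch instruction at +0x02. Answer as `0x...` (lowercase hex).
[02] fc 7f → 0x7ffc
  top 6b → 0x1f → jsr [J]
  imm@[9:0]=0x3fc (s10→-4) ⇒ #-4
  target = base 0x2e40 + off 0x02 + 2 + imm -4 = 0x2e40

0x2e40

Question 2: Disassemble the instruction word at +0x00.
+0x00: 40 c7 ⇒ word 0xc740 (little)
  top 6b → 0x31 → or [RR]
  [9:8] rd=3 = r3
  [7:6] rs=1 = r1

or r3, r1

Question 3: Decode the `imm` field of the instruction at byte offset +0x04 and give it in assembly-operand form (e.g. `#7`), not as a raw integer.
#118

+0x04: 76 c9 ⇒ word 0xc976 (little)
  op=0xc976>>10=0x32 ⇒ andi (RI)
  rd@[9:8]=0x1 ⇒ r1
  imm@[7:0]=0x76 ⇒ #118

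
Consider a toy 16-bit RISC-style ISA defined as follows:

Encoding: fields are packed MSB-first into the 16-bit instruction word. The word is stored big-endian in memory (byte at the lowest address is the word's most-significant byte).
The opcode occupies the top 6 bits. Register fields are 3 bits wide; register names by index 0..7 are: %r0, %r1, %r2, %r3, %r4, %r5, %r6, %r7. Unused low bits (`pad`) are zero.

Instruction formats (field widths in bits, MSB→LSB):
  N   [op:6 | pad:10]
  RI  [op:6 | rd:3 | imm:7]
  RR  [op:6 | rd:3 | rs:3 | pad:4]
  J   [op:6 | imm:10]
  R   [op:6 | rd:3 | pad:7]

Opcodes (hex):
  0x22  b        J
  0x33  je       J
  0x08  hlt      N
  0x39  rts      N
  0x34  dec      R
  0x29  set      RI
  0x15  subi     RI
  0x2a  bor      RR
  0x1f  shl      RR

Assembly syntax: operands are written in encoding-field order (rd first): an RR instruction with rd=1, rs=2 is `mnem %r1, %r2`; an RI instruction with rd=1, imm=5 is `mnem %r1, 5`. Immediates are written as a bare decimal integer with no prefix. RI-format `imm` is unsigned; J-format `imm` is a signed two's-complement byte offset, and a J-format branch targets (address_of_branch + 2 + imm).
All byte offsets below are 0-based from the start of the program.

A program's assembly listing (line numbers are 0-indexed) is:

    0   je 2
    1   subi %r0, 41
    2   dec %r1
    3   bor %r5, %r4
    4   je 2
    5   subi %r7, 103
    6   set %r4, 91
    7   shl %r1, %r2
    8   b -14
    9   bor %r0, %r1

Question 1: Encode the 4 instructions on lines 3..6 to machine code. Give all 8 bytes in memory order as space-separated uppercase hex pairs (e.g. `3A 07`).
L3: bor op=0x2a:6|rd=5:3|rs=4:3|pad=0:4 ⇒ 0xaac0 ⇒ big aa c0
L4: je op=0x33:6|imm=2:10 ⇒ 0xcc02 ⇒ big cc 02
L5: subi op=0x15:6|rd=7:3|imm=103:7 ⇒ 0x57e7 ⇒ big 57 e7
L6: set op=0x29:6|rd=4:3|imm=91:7 ⇒ 0xa65b ⇒ big a6 5b

AA C0 CC 02 57 E7 A6 5B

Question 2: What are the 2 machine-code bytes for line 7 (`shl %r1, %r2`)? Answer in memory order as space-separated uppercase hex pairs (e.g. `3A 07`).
line 7 (shl): pack op=0x1f:6|rd=1:3|rs=2:3|pad=0:4 = 0x7ca0; big→ 7c a0

7C A0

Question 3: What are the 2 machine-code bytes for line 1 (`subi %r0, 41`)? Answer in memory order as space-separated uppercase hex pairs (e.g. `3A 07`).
1. subi fields op=0x15:6|rd=0:3|imm=41:7 → word 5429h → 54 29

54 29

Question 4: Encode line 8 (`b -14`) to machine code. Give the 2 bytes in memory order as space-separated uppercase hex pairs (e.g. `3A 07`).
line 8 (b): pack op=0x22:6|imm=-14:10 = 0x8bf2; big→ 8b f2

8B F2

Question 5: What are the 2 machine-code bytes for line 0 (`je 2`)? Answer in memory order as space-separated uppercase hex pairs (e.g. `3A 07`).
CC 02

L0: je op=0x33:6|imm=2:10 ⇒ 0xcc02 ⇒ big cc 02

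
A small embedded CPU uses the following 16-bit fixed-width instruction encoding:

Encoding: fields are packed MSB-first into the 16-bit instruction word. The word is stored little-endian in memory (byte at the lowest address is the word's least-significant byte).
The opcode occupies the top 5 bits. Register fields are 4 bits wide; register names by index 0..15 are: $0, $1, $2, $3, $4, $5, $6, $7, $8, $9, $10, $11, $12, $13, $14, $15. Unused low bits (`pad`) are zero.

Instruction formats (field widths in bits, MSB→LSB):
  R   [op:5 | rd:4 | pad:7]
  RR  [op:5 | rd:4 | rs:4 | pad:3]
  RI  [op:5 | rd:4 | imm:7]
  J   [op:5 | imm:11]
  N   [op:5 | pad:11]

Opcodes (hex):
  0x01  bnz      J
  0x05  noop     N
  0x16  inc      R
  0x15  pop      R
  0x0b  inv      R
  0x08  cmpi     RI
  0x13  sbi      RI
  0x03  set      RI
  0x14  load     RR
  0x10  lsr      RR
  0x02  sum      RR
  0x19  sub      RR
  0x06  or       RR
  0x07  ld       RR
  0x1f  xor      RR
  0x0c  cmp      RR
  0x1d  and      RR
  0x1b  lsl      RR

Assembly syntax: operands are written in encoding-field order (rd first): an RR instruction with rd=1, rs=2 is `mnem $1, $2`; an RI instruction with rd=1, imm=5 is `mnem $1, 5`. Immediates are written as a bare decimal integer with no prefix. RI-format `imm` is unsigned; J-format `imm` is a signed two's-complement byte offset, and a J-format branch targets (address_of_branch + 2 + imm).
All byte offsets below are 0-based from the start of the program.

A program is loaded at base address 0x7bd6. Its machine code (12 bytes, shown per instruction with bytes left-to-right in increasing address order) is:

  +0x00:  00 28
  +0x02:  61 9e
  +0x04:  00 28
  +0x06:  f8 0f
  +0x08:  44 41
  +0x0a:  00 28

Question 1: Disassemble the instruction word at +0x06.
bnz -8

off 0x06: read f8 0f as little → 0x0ff8
  opcode bits[15:11]=0x1: bnz/J
  imm: (w>>0)&0x7ff=0x7f8 (s11→-8) → -8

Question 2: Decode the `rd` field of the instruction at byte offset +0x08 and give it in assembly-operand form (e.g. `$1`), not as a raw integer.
off 0x08: read 44 41 as little → 0x4144
  top 5b → 0x8 → cmpi [RI]
  rd: (w>>7)&0xf=0x2 → $2
  imm: (w>>0)&0x7f=0x44 → 68

$2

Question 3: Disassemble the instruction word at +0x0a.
noop

[0a] 00 28 → 0x2800
  top 5b → 0x5 → noop [N]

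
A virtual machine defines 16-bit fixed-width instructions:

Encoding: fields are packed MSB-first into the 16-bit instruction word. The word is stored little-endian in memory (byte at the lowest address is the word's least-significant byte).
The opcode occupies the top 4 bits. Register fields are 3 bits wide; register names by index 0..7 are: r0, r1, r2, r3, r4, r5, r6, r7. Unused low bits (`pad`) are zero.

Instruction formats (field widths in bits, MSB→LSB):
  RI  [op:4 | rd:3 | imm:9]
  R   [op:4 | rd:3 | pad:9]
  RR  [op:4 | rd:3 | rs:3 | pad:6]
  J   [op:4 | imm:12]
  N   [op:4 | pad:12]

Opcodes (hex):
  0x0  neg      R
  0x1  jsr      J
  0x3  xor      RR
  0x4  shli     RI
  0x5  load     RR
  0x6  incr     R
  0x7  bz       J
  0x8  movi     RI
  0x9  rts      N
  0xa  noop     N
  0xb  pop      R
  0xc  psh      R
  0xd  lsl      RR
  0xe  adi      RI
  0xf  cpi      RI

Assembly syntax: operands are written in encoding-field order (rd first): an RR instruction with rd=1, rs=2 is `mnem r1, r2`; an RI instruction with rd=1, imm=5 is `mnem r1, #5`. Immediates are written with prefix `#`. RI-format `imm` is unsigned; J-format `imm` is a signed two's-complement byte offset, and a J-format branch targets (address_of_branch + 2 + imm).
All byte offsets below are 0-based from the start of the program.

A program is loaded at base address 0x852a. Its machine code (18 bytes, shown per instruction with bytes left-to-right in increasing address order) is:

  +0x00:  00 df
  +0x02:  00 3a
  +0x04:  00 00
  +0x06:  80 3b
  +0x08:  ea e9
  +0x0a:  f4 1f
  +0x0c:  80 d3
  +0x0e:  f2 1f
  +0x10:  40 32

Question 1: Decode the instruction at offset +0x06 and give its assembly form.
xor r5, r6

@+06  little-endian(80 3b) = 0x3b80
  op=0x3b80>>12=0x3 ⇒ xor (RR)
  rd: (w>>9)&0x7=0x5 → r5
  rs: (w>>6)&0x7=0x6 → r6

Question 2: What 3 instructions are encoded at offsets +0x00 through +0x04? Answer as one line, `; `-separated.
lsl r7, r4; xor r5, r0; neg r0

+0x00: 00 df ⇒ word 0xdf00 (little)
  opcode bits[15:12]=0xd: lsl/RR
  rd: (w>>9)&0x7=0x7 → r7
  rs: (w>>6)&0x7=0x4 → r4
+0x02: 00 3a ⇒ word 0x3a00 (little)
  opcode bits[15:12]=0x3: xor/RR
  rd: (w>>9)&0x7=0x5 → r5
  rs: (w>>6)&0x7=0x0 → r0
+0x04: 00 00 ⇒ word 0x0000 (little)
  opcode bits[15:12]=0x0: neg/R
  rd: (w>>9)&0x7=0x0 → r0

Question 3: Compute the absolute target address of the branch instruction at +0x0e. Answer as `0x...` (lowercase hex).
0x852c

+0x0e: f2 1f ⇒ word 0x1ff2 (little)
  top 4b → 0x1 → jsr [J]
  [11:0] imm=4082 (s12→-14) = #-14
  target = base 0x852a + off 0x0e + 2 + imm -14 = 0x852c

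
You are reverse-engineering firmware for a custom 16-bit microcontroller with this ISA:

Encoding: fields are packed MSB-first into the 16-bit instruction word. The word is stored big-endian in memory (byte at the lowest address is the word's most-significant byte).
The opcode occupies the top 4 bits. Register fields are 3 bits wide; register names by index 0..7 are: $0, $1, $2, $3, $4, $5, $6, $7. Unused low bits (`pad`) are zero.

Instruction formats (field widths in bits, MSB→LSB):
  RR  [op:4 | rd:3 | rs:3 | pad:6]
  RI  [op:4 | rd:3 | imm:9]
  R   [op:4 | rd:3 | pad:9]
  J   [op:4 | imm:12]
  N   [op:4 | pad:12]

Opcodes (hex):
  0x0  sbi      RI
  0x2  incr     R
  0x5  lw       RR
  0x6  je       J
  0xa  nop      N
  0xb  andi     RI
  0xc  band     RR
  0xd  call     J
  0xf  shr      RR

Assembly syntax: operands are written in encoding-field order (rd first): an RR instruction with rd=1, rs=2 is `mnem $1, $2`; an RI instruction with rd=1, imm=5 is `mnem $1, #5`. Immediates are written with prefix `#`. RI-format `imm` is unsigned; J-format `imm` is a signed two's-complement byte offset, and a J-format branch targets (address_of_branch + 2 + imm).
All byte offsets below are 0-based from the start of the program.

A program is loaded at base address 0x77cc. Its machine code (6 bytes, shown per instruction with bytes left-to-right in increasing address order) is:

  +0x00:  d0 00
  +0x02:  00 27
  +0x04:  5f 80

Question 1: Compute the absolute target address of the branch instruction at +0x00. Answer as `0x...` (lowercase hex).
0x77ce

+0x00: d0 00 ⇒ word 0xd000 (big)
  opcode bits[15:12]=0xd: call/J
  imm@[11:0]=0x0 ⇒ #0
  target = base 0x77cc + off 0x00 + 2 + imm 0 = 0x77ce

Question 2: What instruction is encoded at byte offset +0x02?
sbi $0, #39

@+02  big-endian(00 27) = 0x0027
  op=0x0027>>12=0x0 ⇒ sbi (RI)
  rd@[11:9]=0x0 ⇒ $0
  imm@[8:0]=0x27 ⇒ #39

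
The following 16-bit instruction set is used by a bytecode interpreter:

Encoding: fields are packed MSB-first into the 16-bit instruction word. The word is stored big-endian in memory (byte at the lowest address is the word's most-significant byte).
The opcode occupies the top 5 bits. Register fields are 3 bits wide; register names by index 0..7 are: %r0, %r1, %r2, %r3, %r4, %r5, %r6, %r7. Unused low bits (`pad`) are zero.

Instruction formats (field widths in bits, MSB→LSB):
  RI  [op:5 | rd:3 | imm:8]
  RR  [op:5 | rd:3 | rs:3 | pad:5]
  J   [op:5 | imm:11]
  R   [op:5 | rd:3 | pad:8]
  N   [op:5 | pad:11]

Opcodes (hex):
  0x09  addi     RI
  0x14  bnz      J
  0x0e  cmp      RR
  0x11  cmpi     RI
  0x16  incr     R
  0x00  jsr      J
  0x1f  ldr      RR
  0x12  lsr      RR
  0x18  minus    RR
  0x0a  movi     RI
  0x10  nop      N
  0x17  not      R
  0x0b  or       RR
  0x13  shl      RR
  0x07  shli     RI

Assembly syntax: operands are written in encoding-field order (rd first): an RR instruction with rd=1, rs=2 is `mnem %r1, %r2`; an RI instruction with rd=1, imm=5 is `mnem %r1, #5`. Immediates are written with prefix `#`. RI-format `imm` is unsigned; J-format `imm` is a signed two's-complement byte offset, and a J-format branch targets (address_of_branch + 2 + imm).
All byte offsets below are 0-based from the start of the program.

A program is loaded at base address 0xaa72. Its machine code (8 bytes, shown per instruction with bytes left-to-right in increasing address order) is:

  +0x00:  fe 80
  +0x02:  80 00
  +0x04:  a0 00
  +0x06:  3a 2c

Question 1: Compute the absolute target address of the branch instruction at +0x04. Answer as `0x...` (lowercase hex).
[04] a0 00 → 0xa000
  opcode bits[15:11]=0x14: bnz/J
  imm: (w>>0)&0x7ff=0x0 → #0
  target = base 0xaa72 + off 0x04 + 2 + imm 0 = 0xaa78

0xaa78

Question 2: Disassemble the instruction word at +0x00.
+0x00: fe 80 ⇒ word 0xfe80 (big)
  opcode bits[15:11]=0x1f: ldr/RR
  [10:8] rd=6 = %r6
  [7:5] rs=4 = %r4

ldr %r6, %r4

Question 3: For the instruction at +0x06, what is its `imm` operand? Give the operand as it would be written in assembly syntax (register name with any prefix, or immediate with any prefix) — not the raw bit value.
+0x06: 3a 2c ⇒ word 0x3a2c (big)
  op=0x3a2c>>11=0x7 ⇒ shli (RI)
  [10:8] rd=2 = %r2
  [7:0] imm=44 = #44

#44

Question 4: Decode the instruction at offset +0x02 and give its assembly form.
nop

+0x02: 80 00 ⇒ word 0x8000 (big)
  opcode bits[15:11]=0x10: nop/N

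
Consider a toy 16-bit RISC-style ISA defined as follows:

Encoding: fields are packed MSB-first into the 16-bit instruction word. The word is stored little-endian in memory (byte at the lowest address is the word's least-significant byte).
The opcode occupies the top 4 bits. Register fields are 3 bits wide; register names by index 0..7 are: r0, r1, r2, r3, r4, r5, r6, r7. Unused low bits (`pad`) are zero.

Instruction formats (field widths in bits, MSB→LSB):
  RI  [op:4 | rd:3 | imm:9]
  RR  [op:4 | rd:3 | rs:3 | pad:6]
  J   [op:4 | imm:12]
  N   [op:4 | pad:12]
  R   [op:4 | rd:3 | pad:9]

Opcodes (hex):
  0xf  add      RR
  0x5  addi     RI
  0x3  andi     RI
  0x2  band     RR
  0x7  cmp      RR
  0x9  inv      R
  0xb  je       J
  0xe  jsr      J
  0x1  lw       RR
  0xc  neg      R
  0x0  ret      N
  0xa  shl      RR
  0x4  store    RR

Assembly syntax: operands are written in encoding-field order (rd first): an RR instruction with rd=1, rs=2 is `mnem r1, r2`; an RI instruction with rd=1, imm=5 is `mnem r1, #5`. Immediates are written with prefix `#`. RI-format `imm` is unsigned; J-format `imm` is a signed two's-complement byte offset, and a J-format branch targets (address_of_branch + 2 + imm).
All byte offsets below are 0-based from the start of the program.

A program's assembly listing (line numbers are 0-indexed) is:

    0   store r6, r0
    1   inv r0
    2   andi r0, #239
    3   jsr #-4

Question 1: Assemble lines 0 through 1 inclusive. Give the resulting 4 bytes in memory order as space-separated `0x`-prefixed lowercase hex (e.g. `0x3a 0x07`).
L0: store op=0x4:4|rd=6:3|rs=0:3|pad=0:6 ⇒ 0x4c00 ⇒ little 00 4c
L1: inv op=0x9:4|rd=0:3|pad=0:9 ⇒ 0x9000 ⇒ little 00 90

0x00 0x4c 0x00 0x90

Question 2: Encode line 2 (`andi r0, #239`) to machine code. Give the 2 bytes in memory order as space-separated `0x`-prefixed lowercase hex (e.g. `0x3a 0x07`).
0xef 0x30

L2: andi op=0x3:4|rd=0:3|imm=239:9 ⇒ 0x30ef ⇒ little ef 30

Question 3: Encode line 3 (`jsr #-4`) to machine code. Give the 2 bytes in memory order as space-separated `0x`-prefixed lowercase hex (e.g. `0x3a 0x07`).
line 3 (jsr): pack op=0xe:4|imm=-4:12 = 0xeffc; little→ fc ef

0xfc 0xef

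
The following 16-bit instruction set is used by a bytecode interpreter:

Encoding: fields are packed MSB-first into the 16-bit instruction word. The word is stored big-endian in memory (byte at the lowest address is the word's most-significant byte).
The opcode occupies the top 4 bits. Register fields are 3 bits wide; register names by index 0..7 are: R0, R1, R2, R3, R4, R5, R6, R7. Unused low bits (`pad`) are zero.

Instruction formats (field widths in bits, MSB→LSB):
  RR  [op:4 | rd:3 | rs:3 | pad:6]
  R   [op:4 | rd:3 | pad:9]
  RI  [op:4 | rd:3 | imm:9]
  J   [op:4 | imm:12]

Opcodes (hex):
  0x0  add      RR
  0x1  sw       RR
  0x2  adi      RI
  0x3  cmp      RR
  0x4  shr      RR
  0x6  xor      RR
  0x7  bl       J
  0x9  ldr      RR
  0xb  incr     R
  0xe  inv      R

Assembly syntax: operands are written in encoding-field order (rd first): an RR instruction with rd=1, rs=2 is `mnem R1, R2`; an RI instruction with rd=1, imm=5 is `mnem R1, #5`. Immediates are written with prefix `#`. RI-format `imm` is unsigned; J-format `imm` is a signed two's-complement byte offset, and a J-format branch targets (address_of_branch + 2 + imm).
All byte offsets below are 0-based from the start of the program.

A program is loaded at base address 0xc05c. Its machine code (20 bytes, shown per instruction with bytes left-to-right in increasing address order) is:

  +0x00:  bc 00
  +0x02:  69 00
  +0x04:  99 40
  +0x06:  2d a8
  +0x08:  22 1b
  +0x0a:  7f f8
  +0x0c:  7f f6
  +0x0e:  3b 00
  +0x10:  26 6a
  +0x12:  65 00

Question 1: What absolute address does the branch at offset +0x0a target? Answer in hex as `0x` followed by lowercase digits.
0xc060

off 0x0a: read 7f f8 as big → 0x7ff8
  top 4b → 0x7 → bl [J]
  imm@[11:0]=0xff8 (s12→-8) ⇒ #-8
  target = base 0xc05c + off 0x0a + 2 + imm -8 = 0xc060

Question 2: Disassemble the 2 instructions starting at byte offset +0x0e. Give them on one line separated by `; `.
cmp R5, R4; adi R3, #106

[0e] 3b 00 → 0x3b00
  opcode bits[15:12]=0x3: cmp/RR
  rd@[11:9]=0x5 ⇒ R5
  rs@[8:6]=0x4 ⇒ R4
[10] 26 6a → 0x266a
  opcode bits[15:12]=0x2: adi/RI
  rd@[11:9]=0x3 ⇒ R3
  imm@[8:0]=0x6a ⇒ #106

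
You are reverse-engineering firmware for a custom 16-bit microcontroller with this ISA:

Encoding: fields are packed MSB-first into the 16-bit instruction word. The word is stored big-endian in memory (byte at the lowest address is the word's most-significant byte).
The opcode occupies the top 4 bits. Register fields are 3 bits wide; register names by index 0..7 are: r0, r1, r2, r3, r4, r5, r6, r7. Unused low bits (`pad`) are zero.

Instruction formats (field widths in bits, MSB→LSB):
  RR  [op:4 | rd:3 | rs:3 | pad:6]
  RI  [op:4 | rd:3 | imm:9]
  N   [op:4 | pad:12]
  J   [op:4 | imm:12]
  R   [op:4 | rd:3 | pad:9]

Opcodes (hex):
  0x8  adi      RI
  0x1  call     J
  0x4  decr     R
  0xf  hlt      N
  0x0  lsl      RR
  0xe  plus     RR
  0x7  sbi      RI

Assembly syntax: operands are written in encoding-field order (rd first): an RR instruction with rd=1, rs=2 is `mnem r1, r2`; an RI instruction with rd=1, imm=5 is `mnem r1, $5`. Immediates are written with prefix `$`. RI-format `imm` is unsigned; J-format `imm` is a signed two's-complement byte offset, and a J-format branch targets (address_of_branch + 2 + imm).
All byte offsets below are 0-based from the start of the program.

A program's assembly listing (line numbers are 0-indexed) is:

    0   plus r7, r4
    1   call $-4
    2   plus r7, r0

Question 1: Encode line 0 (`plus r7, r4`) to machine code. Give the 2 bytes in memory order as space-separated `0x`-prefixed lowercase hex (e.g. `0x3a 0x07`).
line 0 (plus): pack op=0xe:4|rd=7:3|rs=4:3|pad=0:6 = 0xef00; big→ ef 00

0xef 0x00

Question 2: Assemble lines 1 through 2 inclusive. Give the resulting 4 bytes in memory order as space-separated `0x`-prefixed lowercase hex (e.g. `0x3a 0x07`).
1. call fields op=0x1:4|imm=-4:12 → word 1ffch → 1f fc
2. plus fields op=0xe:4|rd=7:3|rs=0:3|pad=0:6 → word ee00h → ee 00

0x1f 0xfc 0xee 0x00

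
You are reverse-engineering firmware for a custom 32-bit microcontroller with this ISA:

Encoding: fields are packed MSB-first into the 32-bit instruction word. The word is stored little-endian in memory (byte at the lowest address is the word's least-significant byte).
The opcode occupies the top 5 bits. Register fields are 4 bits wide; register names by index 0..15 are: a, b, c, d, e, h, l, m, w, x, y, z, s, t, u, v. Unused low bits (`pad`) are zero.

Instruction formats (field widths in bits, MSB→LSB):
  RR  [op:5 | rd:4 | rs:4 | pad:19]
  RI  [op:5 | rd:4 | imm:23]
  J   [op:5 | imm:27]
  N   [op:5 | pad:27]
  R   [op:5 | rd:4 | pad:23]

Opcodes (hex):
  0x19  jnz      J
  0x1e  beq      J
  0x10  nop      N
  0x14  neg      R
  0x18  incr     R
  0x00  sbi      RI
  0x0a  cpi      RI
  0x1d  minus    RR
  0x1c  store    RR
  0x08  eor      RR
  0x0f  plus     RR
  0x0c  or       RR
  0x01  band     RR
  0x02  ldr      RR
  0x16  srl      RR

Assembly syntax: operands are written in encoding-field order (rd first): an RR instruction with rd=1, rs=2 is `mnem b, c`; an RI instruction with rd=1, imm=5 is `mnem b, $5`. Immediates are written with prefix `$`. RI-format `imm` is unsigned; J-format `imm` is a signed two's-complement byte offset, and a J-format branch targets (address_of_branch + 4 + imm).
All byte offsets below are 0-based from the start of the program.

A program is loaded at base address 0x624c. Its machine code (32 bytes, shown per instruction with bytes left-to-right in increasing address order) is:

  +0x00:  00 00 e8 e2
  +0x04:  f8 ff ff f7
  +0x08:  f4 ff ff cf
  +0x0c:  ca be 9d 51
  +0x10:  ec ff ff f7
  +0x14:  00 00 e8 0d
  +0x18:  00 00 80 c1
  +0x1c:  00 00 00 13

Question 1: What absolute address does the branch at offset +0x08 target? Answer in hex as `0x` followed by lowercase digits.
off 0x08: read f4 ff ff cf as little → 0xcffffff4
  opcode bits[31:27]=0x19: jnz/J
  imm: (w>>0)&0x7ffffff=0x7fffff4 (s27→-12) → $-12
  target = base 0x624c + off 0x08 + 4 + imm -12 = 0x624c

0x624c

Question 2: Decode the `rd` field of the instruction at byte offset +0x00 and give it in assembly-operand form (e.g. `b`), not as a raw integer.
h

+0x00: 00 00 e8 e2 ⇒ word 0xe2e80000 (little)
  opcode bits[31:27]=0x1c: store/RR
  [26:23] rd=5 = h
  [22:19] rs=13 = t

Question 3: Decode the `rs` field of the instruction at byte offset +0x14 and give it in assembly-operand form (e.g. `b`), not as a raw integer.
t

[14] 00 00 e8 0d → 0x0de80000
  top 5b → 0x1 → band [RR]
  rd@[26:23]=0xb ⇒ z
  rs@[22:19]=0xd ⇒ t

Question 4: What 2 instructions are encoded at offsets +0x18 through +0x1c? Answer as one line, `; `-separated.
incr d; ldr l, a

off 0x18: read 00 00 80 c1 as little → 0xc1800000
  op=0xc1800000>>27=0x18 ⇒ incr (R)
  [26:23] rd=3 = d
off 0x1c: read 00 00 00 13 as little → 0x13000000
  op=0x13000000>>27=0x2 ⇒ ldr (RR)
  [26:23] rd=6 = l
  [22:19] rs=0 = a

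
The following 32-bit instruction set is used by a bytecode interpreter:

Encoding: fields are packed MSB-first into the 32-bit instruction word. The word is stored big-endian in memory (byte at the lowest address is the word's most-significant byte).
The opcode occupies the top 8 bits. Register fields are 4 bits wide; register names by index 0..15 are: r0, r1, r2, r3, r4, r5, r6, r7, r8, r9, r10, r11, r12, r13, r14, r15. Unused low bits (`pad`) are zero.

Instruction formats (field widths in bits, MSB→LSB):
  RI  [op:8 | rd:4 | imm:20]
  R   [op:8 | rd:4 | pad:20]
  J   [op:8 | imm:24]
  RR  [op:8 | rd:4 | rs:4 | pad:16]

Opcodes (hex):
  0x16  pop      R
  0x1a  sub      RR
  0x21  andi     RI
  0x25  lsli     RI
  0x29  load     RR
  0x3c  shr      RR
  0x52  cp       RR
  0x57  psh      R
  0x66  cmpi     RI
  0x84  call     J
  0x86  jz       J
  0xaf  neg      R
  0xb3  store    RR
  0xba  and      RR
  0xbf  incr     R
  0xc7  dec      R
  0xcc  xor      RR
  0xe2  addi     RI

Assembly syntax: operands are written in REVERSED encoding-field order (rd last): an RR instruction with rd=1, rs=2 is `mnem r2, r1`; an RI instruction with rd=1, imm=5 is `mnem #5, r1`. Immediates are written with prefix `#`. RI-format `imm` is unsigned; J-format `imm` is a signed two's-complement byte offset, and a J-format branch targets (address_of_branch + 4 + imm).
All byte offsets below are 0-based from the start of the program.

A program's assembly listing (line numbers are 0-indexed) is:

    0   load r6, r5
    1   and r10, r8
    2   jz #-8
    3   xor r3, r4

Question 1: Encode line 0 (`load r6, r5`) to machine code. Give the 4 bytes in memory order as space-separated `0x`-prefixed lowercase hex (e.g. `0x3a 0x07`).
L0: load op=0x29:8|rd=5:4|rs=6:4|pad=0:16 ⇒ 0x29560000 ⇒ big 29 56 00 00

0x29 0x56 0x00 0x00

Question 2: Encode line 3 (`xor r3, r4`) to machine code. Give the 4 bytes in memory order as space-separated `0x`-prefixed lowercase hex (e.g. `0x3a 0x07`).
L3: xor op=0xcc:8|rd=4:4|rs=3:4|pad=0:16 ⇒ 0xcc430000 ⇒ big cc 43 00 00

0xcc 0x43 0x00 0x00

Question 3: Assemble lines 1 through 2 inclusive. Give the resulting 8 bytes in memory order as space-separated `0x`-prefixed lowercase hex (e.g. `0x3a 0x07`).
0xba 0x8a 0x00 0x00 0x86 0xff 0xff 0xf8

L1: and op=0xba:8|rd=8:4|rs=10:4|pad=0:16 ⇒ 0xba8a0000 ⇒ big ba 8a 00 00
L2: jz op=0x86:8|imm=-8:24 ⇒ 0x86fffff8 ⇒ big 86 ff ff f8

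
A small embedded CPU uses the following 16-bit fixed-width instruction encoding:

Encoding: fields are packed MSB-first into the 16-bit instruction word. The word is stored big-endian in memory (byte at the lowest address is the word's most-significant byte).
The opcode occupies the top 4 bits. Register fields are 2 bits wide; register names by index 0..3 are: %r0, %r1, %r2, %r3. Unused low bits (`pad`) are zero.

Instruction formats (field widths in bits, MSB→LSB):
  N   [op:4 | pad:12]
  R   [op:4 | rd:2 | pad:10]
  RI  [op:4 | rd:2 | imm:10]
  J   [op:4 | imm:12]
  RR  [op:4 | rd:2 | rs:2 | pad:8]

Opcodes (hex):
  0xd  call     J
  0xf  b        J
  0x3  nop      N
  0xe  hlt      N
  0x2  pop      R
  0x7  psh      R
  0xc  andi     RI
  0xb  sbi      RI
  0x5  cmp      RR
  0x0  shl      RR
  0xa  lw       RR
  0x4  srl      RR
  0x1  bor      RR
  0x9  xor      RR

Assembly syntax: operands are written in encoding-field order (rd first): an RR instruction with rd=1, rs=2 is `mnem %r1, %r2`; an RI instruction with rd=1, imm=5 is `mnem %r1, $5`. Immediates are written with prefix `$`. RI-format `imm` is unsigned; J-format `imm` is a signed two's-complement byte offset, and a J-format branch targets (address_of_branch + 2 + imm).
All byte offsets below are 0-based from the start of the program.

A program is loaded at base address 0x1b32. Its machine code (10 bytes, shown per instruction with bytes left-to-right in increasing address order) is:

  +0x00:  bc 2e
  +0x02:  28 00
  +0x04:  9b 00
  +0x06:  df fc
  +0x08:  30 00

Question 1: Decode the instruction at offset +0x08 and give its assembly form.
nop

off 0x08: read 30 00 as big → 0x3000
  opcode bits[15:12]=0x3: nop/N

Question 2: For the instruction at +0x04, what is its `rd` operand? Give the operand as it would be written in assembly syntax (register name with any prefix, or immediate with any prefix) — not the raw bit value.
@+04  big-endian(9b 00) = 0x9b00
  op=0x9b00>>12=0x9 ⇒ xor (RR)
  rd@[11:10]=0x2 ⇒ %r2
  rs@[9:8]=0x3 ⇒ %r3

%r2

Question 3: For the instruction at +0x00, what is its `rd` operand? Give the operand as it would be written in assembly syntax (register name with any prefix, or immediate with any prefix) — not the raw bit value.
[00] bc 2e → 0xbc2e
  op=0xbc2e>>12=0xb ⇒ sbi (RI)
  rd: (w>>10)&0x3=0x3 → %r3
  imm: (w>>0)&0x3ff=0x2e → $46

%r3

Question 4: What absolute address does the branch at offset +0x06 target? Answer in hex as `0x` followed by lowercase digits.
off 0x06: read df fc as big → 0xdffc
  op=0xdffc>>12=0xd ⇒ call (J)
  imm@[11:0]=0xffc (s12→-4) ⇒ $-4
  target = base 0x1b32 + off 0x06 + 2 + imm -4 = 0x1b36

0x1b36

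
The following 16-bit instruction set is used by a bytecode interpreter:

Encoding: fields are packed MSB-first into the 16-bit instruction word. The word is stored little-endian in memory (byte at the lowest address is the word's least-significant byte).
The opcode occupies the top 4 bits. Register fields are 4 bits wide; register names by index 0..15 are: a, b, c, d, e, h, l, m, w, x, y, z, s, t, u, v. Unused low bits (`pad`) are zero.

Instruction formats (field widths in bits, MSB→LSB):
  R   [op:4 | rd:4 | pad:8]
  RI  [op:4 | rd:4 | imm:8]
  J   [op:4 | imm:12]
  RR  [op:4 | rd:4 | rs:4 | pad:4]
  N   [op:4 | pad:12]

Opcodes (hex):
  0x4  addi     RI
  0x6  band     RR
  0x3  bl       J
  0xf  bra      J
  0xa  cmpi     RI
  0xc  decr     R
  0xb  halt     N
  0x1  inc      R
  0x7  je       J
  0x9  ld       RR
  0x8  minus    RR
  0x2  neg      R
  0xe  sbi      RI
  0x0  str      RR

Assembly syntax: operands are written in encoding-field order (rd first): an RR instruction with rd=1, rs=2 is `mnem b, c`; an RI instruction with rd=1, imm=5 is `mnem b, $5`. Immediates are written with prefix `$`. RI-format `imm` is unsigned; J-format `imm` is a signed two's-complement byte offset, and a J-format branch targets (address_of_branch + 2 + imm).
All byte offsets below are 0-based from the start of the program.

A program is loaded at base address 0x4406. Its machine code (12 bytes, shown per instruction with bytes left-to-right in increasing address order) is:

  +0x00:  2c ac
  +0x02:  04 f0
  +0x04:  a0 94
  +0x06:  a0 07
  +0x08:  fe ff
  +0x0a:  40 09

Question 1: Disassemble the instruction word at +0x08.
bra $-2

off 0x08: read fe ff as little → 0xfffe
  top 4b → 0xf → bra [J]
  imm: (w>>0)&0xfff=0xffe (s12→-2) → $-2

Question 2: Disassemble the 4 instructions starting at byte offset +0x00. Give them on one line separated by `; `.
cmpi s, $44; bra $4; ld e, y; str m, y

@+00  little-endian(2c ac) = 0xac2c
  op=0xac2c>>12=0xa ⇒ cmpi (RI)
  rd: (w>>8)&0xf=0xc → s
  imm: (w>>0)&0xff=0x2c → $44
@+02  little-endian(04 f0) = 0xf004
  op=0xf004>>12=0xf ⇒ bra (J)
  imm: (w>>0)&0xfff=0x4 → $4
@+04  little-endian(a0 94) = 0x94a0
  op=0x94a0>>12=0x9 ⇒ ld (RR)
  rd: (w>>8)&0xf=0x4 → e
  rs: (w>>4)&0xf=0xa → y
@+06  little-endian(a0 07) = 0x07a0
  op=0x07a0>>12=0x0 ⇒ str (RR)
  rd: (w>>8)&0xf=0x7 → m
  rs: (w>>4)&0xf=0xa → y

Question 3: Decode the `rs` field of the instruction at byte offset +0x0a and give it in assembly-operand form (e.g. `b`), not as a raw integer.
[0a] 40 09 → 0x0940
  top 4b → 0x0 → str [RR]
  rd@[11:8]=0x9 ⇒ x
  rs@[7:4]=0x4 ⇒ e

e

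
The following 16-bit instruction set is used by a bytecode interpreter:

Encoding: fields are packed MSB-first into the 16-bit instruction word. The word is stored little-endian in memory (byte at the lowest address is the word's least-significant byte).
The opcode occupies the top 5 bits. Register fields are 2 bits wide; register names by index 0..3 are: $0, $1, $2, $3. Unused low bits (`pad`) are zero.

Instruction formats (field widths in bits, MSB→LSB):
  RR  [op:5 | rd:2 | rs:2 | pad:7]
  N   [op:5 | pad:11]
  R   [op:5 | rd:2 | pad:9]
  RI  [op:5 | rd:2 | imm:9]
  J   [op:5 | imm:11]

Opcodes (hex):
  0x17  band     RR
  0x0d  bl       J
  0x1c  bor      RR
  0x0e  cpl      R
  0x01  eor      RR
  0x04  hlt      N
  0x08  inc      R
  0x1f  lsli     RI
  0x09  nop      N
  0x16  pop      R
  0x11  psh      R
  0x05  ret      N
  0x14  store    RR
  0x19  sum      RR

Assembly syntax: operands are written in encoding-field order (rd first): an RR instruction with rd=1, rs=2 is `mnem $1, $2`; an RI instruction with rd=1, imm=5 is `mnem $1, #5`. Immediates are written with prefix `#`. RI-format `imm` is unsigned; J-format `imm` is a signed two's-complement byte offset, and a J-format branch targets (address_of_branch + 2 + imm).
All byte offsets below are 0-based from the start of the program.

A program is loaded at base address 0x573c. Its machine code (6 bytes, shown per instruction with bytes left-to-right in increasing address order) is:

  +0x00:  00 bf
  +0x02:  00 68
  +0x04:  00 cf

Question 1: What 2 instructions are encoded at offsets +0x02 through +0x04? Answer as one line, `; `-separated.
off 0x02: read 00 68 as little → 0x6800
  opcode bits[15:11]=0xd: bl/J
  imm: (w>>0)&0x7ff=0x0 → #0
off 0x04: read 00 cf as little → 0xcf00
  opcode bits[15:11]=0x19: sum/RR
  rd: (w>>9)&0x3=0x3 → $3
  rs: (w>>7)&0x3=0x2 → $2

bl #0; sum $3, $2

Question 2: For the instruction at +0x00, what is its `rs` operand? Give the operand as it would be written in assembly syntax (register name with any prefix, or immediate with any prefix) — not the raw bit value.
@+00  little-endian(00 bf) = 0xbf00
  top 5b → 0x17 → band [RR]
  rd@[10:9]=0x3 ⇒ $3
  rs@[8:7]=0x2 ⇒ $2

$2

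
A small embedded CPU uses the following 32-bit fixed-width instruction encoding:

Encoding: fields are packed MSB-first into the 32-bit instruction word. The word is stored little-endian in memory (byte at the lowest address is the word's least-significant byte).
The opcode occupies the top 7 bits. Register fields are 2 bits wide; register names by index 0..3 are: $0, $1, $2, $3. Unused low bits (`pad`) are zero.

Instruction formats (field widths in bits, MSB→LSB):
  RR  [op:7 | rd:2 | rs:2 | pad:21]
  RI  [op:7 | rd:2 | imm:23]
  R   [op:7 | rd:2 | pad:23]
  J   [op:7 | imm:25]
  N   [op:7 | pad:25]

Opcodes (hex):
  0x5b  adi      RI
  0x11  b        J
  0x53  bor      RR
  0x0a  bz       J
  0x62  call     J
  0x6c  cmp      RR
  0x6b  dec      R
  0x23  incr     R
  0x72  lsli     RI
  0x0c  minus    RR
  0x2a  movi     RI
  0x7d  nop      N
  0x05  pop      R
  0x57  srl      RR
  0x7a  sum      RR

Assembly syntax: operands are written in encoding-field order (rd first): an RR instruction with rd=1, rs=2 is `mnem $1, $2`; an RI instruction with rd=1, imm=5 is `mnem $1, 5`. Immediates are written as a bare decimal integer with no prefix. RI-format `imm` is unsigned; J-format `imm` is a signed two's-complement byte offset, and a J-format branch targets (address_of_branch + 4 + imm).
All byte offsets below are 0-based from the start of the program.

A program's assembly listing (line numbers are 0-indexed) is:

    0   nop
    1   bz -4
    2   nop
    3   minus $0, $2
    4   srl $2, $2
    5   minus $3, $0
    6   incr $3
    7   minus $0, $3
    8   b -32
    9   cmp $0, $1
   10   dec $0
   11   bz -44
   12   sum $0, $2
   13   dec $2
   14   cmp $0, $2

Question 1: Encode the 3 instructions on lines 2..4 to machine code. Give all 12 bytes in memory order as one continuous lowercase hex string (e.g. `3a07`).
000000fa00004018000040af

L2: nop op=0x7d:7|pad=0:25 ⇒ 0xfa000000 ⇒ little 00 00 00 fa
L3: minus op=0xc:7|rd=0:2|rs=2:2|pad=0:21 ⇒ 0x18400000 ⇒ little 00 00 40 18
L4: srl op=0x57:7|rd=2:2|rs=2:2|pad=0:21 ⇒ 0xaf400000 ⇒ little 00 00 40 af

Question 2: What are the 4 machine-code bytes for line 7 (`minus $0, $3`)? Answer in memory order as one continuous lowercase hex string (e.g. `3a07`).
00006018

L7: minus op=0xc:7|rd=0:2|rs=3:2|pad=0:21 ⇒ 0x18600000 ⇒ little 00 00 60 18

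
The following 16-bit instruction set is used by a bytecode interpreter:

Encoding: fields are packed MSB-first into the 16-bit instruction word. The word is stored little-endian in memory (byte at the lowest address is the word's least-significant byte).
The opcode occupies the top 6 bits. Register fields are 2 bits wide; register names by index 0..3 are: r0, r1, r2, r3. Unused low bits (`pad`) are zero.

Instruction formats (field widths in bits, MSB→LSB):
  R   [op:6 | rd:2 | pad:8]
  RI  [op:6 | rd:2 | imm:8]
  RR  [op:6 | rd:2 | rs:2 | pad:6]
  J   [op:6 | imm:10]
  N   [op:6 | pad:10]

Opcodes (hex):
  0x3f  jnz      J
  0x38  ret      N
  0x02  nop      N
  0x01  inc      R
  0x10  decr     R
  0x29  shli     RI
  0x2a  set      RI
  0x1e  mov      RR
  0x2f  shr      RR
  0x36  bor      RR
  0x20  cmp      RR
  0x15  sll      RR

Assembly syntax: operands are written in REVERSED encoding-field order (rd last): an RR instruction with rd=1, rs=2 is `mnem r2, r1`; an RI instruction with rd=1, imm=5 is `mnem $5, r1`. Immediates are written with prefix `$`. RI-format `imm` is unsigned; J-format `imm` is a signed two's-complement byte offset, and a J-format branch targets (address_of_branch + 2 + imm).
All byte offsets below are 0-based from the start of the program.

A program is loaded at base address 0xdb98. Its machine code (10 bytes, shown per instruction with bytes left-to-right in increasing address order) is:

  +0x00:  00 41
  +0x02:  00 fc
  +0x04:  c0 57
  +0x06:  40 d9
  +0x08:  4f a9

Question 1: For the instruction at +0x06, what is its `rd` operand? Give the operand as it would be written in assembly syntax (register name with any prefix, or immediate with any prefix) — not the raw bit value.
+0x06: 40 d9 ⇒ word 0xd940 (little)
  op=0xd940>>10=0x36 ⇒ bor (RR)
  rd: (w>>8)&0x3=0x1 → r1
  rs: (w>>6)&0x3=0x1 → r1

r1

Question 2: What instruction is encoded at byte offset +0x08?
+0x08: 4f a9 ⇒ word 0xa94f (little)
  op=0xa94f>>10=0x2a ⇒ set (RI)
  [9:8] rd=1 = r1
  [7:0] imm=79 = $79

set $79, r1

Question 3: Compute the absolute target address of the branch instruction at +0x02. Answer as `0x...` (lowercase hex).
+0x02: 00 fc ⇒ word 0xfc00 (little)
  top 6b → 0x3f → jnz [J]
  imm: (w>>0)&0x3ff=0x0 → $0
  target = base 0xdb98 + off 0x02 + 2 + imm 0 = 0xdb9c

0xdb9c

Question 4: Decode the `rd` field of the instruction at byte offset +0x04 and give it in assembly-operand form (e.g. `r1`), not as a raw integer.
r3

@+04  little-endian(c0 57) = 0x57c0
  opcode bits[15:10]=0x15: sll/RR
  [9:8] rd=3 = r3
  [7:6] rs=3 = r3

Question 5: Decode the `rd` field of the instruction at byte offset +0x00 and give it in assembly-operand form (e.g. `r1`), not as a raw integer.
[00] 00 41 → 0x4100
  op=0x4100>>10=0x10 ⇒ decr (R)
  rd: (w>>8)&0x3=0x1 → r1

r1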